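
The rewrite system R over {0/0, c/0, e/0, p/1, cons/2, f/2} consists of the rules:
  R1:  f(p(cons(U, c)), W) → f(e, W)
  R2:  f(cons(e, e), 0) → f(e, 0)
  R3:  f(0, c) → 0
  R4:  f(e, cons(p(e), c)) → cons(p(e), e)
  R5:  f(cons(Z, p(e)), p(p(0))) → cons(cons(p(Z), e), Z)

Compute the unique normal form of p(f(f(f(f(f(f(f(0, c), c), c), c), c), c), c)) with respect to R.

1. p(f(f(f(f(f(f(f(0, c), c), c), c), c), c), c))  →  p(f(f(f(f(f(f(0, c), c), c), c), c), c))   [R3 at 1.1.1.1.1.1.1]
2. p(f(f(f(f(f(f(0, c), c), c), c), c), c))  →  p(f(f(f(f(f(0, c), c), c), c), c))   [R3 at 1.1.1.1.1.1]
3. p(f(f(f(f(f(0, c), c), c), c), c))  →  p(f(f(f(f(0, c), c), c), c))   [R3 at 1.1.1.1.1]
4. p(f(f(f(f(0, c), c), c), c))  →  p(f(f(f(0, c), c), c))   [R3 at 1.1.1.1]
5. p(f(f(f(0, c), c), c))  →  p(f(f(0, c), c))   [R3 at 1.1.1]
6. p(f(f(0, c), c))  →  p(f(0, c))   [R3 at 1.1]
7. p(f(0, c))  →  p(0)   [R3 at 1]

p(0)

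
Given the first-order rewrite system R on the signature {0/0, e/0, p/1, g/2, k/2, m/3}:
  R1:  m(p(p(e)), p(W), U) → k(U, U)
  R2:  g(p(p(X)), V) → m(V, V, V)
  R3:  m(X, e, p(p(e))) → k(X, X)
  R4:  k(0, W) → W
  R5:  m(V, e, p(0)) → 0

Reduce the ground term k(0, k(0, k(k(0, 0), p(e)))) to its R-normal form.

1. k(0, k(0, k(k(0, 0), p(e))))  →  k(0, k(k(0, 0), p(e)))   [R4 at ε]
2. k(0, k(k(0, 0), p(e)))  →  k(k(0, 0), p(e))   [R4 at ε]
3. k(k(0, 0), p(e))  →  k(0, p(e))   [R4 at 1]
4. k(0, p(e))  →  p(e)   [R4 at ε]

p(e)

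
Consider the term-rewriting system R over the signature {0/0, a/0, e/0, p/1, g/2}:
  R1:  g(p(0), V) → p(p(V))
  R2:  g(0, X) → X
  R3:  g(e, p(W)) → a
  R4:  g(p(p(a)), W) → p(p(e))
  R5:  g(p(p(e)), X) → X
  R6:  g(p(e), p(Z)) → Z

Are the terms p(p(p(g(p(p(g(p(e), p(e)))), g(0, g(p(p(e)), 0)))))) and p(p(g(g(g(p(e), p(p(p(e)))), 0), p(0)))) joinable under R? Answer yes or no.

Reduce t₁ = p(p(p(g(p(p(g(p(e), p(e)))), g(0, g(p(p(e)), 0)))))):
1. p(p(p(g(p(p(g(p(e), p(e)))), g(0, g(p(p(e)), 0))))))  →  p(p(p(g(p(p(e)), g(0, g(p(p(e)), 0))))))   [R6 at 1.1.1.1.1.1]
2. p(p(p(g(p(p(e)), g(0, g(p(p(e)), 0))))))  →  p(p(p(g(0, g(p(p(e)), 0)))))   [R5 at 1.1.1]
3. p(p(p(g(0, g(p(p(e)), 0)))))  →  p(p(p(g(p(p(e)), 0))))   [R2 at 1.1.1]
4. p(p(p(g(p(p(e)), 0))))  →  p(p(p(0)))   [R5 at 1.1.1]

Reduce t₂ = p(p(g(g(g(p(e), p(p(p(e)))), 0), p(0)))):
1. p(p(g(g(g(p(e), p(p(p(e)))), 0), p(0))))  →  p(p(g(g(p(p(e)), 0), p(0))))   [R6 at 1.1.1.1]
2. p(p(g(g(p(p(e)), 0), p(0))))  →  p(p(g(0, p(0))))   [R5 at 1.1.1]
3. p(p(g(0, p(0))))  →  p(p(p(0)))   [R2 at 1.1]

yes — NF(t₁) = p(p(p(0))), NF(t₂) = p(p(p(0)))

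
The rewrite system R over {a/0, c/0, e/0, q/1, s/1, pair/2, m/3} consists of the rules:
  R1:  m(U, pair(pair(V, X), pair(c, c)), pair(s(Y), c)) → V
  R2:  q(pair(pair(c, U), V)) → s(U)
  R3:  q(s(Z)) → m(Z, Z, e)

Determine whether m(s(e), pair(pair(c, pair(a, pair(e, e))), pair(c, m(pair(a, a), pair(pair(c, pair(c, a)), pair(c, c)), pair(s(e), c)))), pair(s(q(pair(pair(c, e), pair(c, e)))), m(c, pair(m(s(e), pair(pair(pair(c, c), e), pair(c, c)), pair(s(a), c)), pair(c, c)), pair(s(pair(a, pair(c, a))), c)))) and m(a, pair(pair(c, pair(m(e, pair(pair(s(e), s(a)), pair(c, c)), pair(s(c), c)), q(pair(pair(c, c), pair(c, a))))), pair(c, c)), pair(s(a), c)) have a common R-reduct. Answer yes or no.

yes — NF(t₁) = c, NF(t₂) = c

Reduce t₁ = m(s(e), pair(pair(c, pair(a, pair(e, e))), pair(c, m(pair(a, a), pair(pair(c, pair(c, a)), pair(c, c)), pair(s(e), c)))), pair(s(q(pair(pair(c, e), pair(c, e)))), m(c, pair(m(s(e), pair(pair(pair(c, c), e), pair(c, c)), pair(s(a), c)), pair(c, c)), pair(s(pair(a, pair(c, a))), c)))):
1. m(s(e), pair(pair(c, pair(a, pair(e, e))), pair(c, m(pair(a, a), pair(pair(c, pair(c, a)), pair(c, c)), pair(s(e), c)))), pair(s(q(pair(pair(c, e), pair(c, e)))), m(c, pair(m(s(e), pair(pair(pair(c, c), e), pair(c, c)), pair(s(a), c)), pair(c, c)), pair(s(pair(a, pair(c, a))), c))))  →  m(s(e), pair(pair(c, pair(a, pair(e, e))), pair(c, c)), pair(s(q(pair(pair(c, e), pair(c, e)))), m(c, pair(m(s(e), pair(pair(pair(c, c), e), pair(c, c)), pair(s(a), c)), pair(c, c)), pair(s(pair(a, pair(c, a))), c))))   [R1 at 2.2.2]
2. m(s(e), pair(pair(c, pair(a, pair(e, e))), pair(c, c)), pair(s(q(pair(pair(c, e), pair(c, e)))), m(c, pair(m(s(e), pair(pair(pair(c, c), e), pair(c, c)), pair(s(a), c)), pair(c, c)), pair(s(pair(a, pair(c, a))), c))))  →  m(s(e), pair(pair(c, pair(a, pair(e, e))), pair(c, c)), pair(s(s(e)), m(c, pair(m(s(e), pair(pair(pair(c, c), e), pair(c, c)), pair(s(a), c)), pair(c, c)), pair(s(pair(a, pair(c, a))), c))))   [R2 at 3.1.1]
3. m(s(e), pair(pair(c, pair(a, pair(e, e))), pair(c, c)), pair(s(s(e)), m(c, pair(m(s(e), pair(pair(pair(c, c), e), pair(c, c)), pair(s(a), c)), pair(c, c)), pair(s(pair(a, pair(c, a))), c))))  →  m(s(e), pair(pair(c, pair(a, pair(e, e))), pair(c, c)), pair(s(s(e)), m(c, pair(pair(c, c), pair(c, c)), pair(s(pair(a, pair(c, a))), c))))   [R1 at 3.2.2.1]
4. m(s(e), pair(pair(c, pair(a, pair(e, e))), pair(c, c)), pair(s(s(e)), m(c, pair(pair(c, c), pair(c, c)), pair(s(pair(a, pair(c, a))), c))))  →  m(s(e), pair(pair(c, pair(a, pair(e, e))), pair(c, c)), pair(s(s(e)), c))   [R1 at 3.2]
5. m(s(e), pair(pair(c, pair(a, pair(e, e))), pair(c, c)), pair(s(s(e)), c))  →  c   [R1 at ε]

Reduce t₂ = m(a, pair(pair(c, pair(m(e, pair(pair(s(e), s(a)), pair(c, c)), pair(s(c), c)), q(pair(pair(c, c), pair(c, a))))), pair(c, c)), pair(s(a), c)):
1. m(a, pair(pair(c, pair(m(e, pair(pair(s(e), s(a)), pair(c, c)), pair(s(c), c)), q(pair(pair(c, c), pair(c, a))))), pair(c, c)), pair(s(a), c))  →  c   [R1 at ε]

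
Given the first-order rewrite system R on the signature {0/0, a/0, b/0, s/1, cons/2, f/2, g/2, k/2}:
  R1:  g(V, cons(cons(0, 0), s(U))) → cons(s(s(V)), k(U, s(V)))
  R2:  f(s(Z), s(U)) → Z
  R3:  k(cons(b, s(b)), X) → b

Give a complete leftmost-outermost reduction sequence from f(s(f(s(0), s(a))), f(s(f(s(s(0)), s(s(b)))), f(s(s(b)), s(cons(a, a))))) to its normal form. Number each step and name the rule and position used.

0

1. f(s(f(s(0), s(a))), f(s(f(s(s(0)), s(s(b)))), f(s(s(b)), s(cons(a, a)))))  →  f(s(0), f(s(f(s(s(0)), s(s(b)))), f(s(s(b)), s(cons(a, a)))))   [R2 at 1.1]
2. f(s(0), f(s(f(s(s(0)), s(s(b)))), f(s(s(b)), s(cons(a, a)))))  →  f(s(0), f(s(s(0)), f(s(s(b)), s(cons(a, a)))))   [R2 at 2.1.1]
3. f(s(0), f(s(s(0)), f(s(s(b)), s(cons(a, a)))))  →  f(s(0), f(s(s(0)), s(b)))   [R2 at 2.2]
4. f(s(0), f(s(s(0)), s(b)))  →  f(s(0), s(0))   [R2 at 2]
5. f(s(0), s(0))  →  0   [R2 at ε]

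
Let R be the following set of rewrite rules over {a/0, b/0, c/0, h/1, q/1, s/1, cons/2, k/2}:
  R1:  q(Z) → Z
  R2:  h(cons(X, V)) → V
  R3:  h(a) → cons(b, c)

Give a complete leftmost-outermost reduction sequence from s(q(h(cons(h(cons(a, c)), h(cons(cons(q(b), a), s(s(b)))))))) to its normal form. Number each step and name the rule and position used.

1. s(q(h(cons(h(cons(a, c)), h(cons(cons(q(b), a), s(s(b))))))))  →  s(h(cons(h(cons(a, c)), h(cons(cons(q(b), a), s(s(b)))))))   [R1 at 1]
2. s(h(cons(h(cons(a, c)), h(cons(cons(q(b), a), s(s(b)))))))  →  s(h(cons(cons(q(b), a), s(s(b)))))   [R2 at 1]
3. s(h(cons(cons(q(b), a), s(s(b)))))  →  s(s(s(b)))   [R2 at 1]

s(s(s(b)))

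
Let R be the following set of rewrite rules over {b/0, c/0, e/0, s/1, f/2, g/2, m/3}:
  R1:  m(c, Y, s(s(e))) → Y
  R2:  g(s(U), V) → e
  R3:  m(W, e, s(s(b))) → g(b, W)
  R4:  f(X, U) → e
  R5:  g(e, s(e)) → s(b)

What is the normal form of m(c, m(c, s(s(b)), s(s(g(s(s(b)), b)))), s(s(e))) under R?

1. m(c, m(c, s(s(b)), s(s(g(s(s(b)), b)))), s(s(e)))  →  m(c, s(s(b)), s(s(g(s(s(b)), b))))   [R1 at ε]
2. m(c, s(s(b)), s(s(g(s(s(b)), b))))  →  m(c, s(s(b)), s(s(e)))   [R2 at 3.1.1]
3. m(c, s(s(b)), s(s(e)))  →  s(s(b))   [R1 at ε]

s(s(b))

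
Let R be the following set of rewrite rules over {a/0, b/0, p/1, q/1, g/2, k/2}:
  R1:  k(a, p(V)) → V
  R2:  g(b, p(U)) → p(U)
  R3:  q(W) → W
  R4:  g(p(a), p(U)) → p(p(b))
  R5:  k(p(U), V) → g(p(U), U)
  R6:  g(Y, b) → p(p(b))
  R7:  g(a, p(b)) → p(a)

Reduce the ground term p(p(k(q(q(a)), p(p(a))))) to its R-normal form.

p(p(p(a)))

1. p(p(k(q(q(a)), p(p(a)))))  →  p(p(k(q(a), p(p(a)))))   [R3 at 1.1.1]
2. p(p(k(q(a), p(p(a)))))  →  p(p(k(a, p(p(a)))))   [R3 at 1.1.1]
3. p(p(k(a, p(p(a)))))  →  p(p(p(a)))   [R1 at 1.1]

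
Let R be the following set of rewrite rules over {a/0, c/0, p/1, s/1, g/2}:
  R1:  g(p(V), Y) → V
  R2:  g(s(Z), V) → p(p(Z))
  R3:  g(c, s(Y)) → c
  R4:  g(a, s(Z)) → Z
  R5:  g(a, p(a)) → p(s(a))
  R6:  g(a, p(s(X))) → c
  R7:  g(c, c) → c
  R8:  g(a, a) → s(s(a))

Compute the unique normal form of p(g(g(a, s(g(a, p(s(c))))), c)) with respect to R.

p(c)

1. p(g(g(a, s(g(a, p(s(c))))), c))  →  p(g(g(a, p(s(c))), c))   [R4 at 1.1]
2. p(g(g(a, p(s(c))), c))  →  p(g(c, c))   [R6 at 1.1]
3. p(g(c, c))  →  p(c)   [R7 at 1]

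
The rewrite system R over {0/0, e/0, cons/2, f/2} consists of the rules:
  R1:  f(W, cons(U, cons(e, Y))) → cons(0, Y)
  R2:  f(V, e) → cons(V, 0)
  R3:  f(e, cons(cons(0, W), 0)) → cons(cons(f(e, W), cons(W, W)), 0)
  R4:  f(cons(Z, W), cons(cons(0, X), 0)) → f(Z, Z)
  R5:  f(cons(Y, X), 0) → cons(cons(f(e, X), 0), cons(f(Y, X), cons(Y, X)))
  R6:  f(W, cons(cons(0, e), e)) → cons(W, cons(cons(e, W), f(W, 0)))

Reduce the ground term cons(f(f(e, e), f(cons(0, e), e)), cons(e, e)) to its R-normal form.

cons(cons(e, 0), cons(e, e))

1. cons(f(f(e, e), f(cons(0, e), e)), cons(e, e))  →  cons(f(cons(e, 0), f(cons(0, e), e)), cons(e, e))   [R2 at 1.1]
2. cons(f(cons(e, 0), f(cons(0, e), e)), cons(e, e))  →  cons(f(cons(e, 0), cons(cons(0, e), 0)), cons(e, e))   [R2 at 1.2]
3. cons(f(cons(e, 0), cons(cons(0, e), 0)), cons(e, e))  →  cons(f(e, e), cons(e, e))   [R4 at 1]
4. cons(f(e, e), cons(e, e))  →  cons(cons(e, 0), cons(e, e))   [R2 at 1]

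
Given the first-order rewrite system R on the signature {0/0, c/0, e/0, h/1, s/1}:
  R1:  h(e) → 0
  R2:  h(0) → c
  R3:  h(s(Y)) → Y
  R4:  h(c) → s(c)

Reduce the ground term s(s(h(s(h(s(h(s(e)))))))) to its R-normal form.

1. s(s(h(s(h(s(h(s(e))))))))  →  s(s(h(s(h(s(e))))))   [R3 at 1.1]
2. s(s(h(s(h(s(e))))))  →  s(s(h(s(e))))   [R3 at 1.1]
3. s(s(h(s(e))))  →  s(s(e))   [R3 at 1.1]

s(s(e))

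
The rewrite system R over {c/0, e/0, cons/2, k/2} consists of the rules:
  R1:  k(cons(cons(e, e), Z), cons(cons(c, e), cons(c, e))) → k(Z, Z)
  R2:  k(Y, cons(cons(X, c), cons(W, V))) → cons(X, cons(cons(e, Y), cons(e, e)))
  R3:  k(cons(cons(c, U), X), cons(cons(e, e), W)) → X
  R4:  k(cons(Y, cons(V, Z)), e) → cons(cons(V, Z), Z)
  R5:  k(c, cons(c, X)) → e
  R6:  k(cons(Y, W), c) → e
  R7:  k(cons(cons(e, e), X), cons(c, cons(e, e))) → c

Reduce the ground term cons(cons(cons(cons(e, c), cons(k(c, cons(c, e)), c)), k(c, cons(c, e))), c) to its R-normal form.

cons(cons(cons(cons(e, c), cons(e, c)), e), c)

1. cons(cons(cons(cons(e, c), cons(k(c, cons(c, e)), c)), k(c, cons(c, e))), c)  →  cons(cons(cons(cons(e, c), cons(e, c)), k(c, cons(c, e))), c)   [R5 at 1.1.2.1]
2. cons(cons(cons(cons(e, c), cons(e, c)), k(c, cons(c, e))), c)  →  cons(cons(cons(cons(e, c), cons(e, c)), e), c)   [R5 at 1.2]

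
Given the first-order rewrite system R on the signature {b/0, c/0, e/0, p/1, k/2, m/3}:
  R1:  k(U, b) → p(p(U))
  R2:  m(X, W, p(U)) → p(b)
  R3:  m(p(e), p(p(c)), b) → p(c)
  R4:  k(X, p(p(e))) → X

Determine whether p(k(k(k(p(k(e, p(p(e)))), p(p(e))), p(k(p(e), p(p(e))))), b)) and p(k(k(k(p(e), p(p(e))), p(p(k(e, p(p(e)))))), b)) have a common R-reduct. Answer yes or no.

Reduce t₁ = p(k(k(k(p(k(e, p(p(e)))), p(p(e))), p(k(p(e), p(p(e))))), b)):
1. p(k(k(k(p(k(e, p(p(e)))), p(p(e))), p(k(p(e), p(p(e))))), b))  →  p(p(p(k(k(p(k(e, p(p(e)))), p(p(e))), p(k(p(e), p(p(e))))))))   [R1 at 1]
2. p(p(p(k(k(p(k(e, p(p(e)))), p(p(e))), p(k(p(e), p(p(e))))))))  →  p(p(p(k(p(k(e, p(p(e)))), p(k(p(e), p(p(e))))))))   [R4 at 1.1.1.1]
3. p(p(p(k(p(k(e, p(p(e)))), p(k(p(e), p(p(e))))))))  →  p(p(p(k(p(e), p(k(p(e), p(p(e))))))))   [R4 at 1.1.1.1.1]
4. p(p(p(k(p(e), p(k(p(e), p(p(e))))))))  →  p(p(p(k(p(e), p(p(e))))))   [R4 at 1.1.1.2.1]
5. p(p(p(k(p(e), p(p(e))))))  →  p(p(p(p(e))))   [R4 at 1.1.1]

Reduce t₂ = p(k(k(k(p(e), p(p(e))), p(p(k(e, p(p(e)))))), b)):
1. p(k(k(k(p(e), p(p(e))), p(p(k(e, p(p(e)))))), b))  →  p(p(p(k(k(p(e), p(p(e))), p(p(k(e, p(p(e)))))))))   [R1 at 1]
2. p(p(p(k(k(p(e), p(p(e))), p(p(k(e, p(p(e)))))))))  →  p(p(p(k(p(e), p(p(k(e, p(p(e)))))))))   [R4 at 1.1.1.1]
3. p(p(p(k(p(e), p(p(k(e, p(p(e)))))))))  →  p(p(p(k(p(e), p(p(e))))))   [R4 at 1.1.1.2.1.1]
4. p(p(p(k(p(e), p(p(e))))))  →  p(p(p(p(e))))   [R4 at 1.1.1]

yes — NF(t₁) = p(p(p(p(e)))), NF(t₂) = p(p(p(p(e))))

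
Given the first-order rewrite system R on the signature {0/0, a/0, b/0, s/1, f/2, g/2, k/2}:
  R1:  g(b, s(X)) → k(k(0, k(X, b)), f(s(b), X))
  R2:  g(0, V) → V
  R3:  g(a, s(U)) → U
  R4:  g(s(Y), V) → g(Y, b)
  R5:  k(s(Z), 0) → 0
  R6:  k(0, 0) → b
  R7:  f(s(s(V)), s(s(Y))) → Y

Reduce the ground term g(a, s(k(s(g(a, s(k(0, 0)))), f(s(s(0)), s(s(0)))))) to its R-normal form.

0

1. g(a, s(k(s(g(a, s(k(0, 0)))), f(s(s(0)), s(s(0))))))  →  k(s(g(a, s(k(0, 0)))), f(s(s(0)), s(s(0))))   [R3 at ε]
2. k(s(g(a, s(k(0, 0)))), f(s(s(0)), s(s(0))))  →  k(s(k(0, 0)), f(s(s(0)), s(s(0))))   [R3 at 1.1]
3. k(s(k(0, 0)), f(s(s(0)), s(s(0))))  →  k(s(b), f(s(s(0)), s(s(0))))   [R6 at 1.1]
4. k(s(b), f(s(s(0)), s(s(0))))  →  k(s(b), 0)   [R7 at 2]
5. k(s(b), 0)  →  0   [R5 at ε]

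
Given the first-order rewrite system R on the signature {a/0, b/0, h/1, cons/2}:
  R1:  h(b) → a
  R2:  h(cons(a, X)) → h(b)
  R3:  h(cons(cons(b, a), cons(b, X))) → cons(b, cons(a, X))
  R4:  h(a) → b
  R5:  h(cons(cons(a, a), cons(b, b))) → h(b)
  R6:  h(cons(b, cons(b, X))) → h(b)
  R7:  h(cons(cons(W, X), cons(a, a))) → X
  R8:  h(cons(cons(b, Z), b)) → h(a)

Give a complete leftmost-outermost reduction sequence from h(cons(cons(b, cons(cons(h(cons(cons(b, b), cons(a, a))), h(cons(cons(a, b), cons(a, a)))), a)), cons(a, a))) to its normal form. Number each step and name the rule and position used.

cons(cons(b, b), a)

1. h(cons(cons(b, cons(cons(h(cons(cons(b, b), cons(a, a))), h(cons(cons(a, b), cons(a, a)))), a)), cons(a, a)))  →  cons(cons(h(cons(cons(b, b), cons(a, a))), h(cons(cons(a, b), cons(a, a)))), a)   [R7 at ε]
2. cons(cons(h(cons(cons(b, b), cons(a, a))), h(cons(cons(a, b), cons(a, a)))), a)  →  cons(cons(b, h(cons(cons(a, b), cons(a, a)))), a)   [R7 at 1.1]
3. cons(cons(b, h(cons(cons(a, b), cons(a, a)))), a)  →  cons(cons(b, b), a)   [R7 at 1.2]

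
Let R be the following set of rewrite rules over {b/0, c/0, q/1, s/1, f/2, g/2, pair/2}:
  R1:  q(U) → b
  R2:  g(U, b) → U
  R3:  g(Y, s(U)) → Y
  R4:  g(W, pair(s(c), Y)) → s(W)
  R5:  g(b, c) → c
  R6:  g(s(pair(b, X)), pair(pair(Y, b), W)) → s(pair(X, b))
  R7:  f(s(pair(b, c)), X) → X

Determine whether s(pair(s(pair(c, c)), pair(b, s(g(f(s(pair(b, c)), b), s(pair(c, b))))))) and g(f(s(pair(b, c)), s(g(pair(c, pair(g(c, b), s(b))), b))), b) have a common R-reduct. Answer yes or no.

no — NF(t₁) = s(pair(s(pair(c, c)), pair(b, s(b)))), NF(t₂) = s(pair(c, pair(c, s(b))))

Reduce t₁ = s(pair(s(pair(c, c)), pair(b, s(g(f(s(pair(b, c)), b), s(pair(c, b))))))):
1. s(pair(s(pair(c, c)), pair(b, s(g(f(s(pair(b, c)), b), s(pair(c, b)))))))  →  s(pair(s(pair(c, c)), pair(b, s(f(s(pair(b, c)), b)))))   [R3 at 1.2.2.1]
2. s(pair(s(pair(c, c)), pair(b, s(f(s(pair(b, c)), b)))))  →  s(pair(s(pair(c, c)), pair(b, s(b))))   [R7 at 1.2.2.1]

Reduce t₂ = g(f(s(pair(b, c)), s(g(pair(c, pair(g(c, b), s(b))), b))), b):
1. g(f(s(pair(b, c)), s(g(pair(c, pair(g(c, b), s(b))), b))), b)  →  f(s(pair(b, c)), s(g(pair(c, pair(g(c, b), s(b))), b)))   [R2 at ε]
2. f(s(pair(b, c)), s(g(pair(c, pair(g(c, b), s(b))), b)))  →  s(g(pair(c, pair(g(c, b), s(b))), b))   [R7 at ε]
3. s(g(pair(c, pair(g(c, b), s(b))), b))  →  s(pair(c, pair(g(c, b), s(b))))   [R2 at 1]
4. s(pair(c, pair(g(c, b), s(b))))  →  s(pair(c, pair(c, s(b))))   [R2 at 1.2.1]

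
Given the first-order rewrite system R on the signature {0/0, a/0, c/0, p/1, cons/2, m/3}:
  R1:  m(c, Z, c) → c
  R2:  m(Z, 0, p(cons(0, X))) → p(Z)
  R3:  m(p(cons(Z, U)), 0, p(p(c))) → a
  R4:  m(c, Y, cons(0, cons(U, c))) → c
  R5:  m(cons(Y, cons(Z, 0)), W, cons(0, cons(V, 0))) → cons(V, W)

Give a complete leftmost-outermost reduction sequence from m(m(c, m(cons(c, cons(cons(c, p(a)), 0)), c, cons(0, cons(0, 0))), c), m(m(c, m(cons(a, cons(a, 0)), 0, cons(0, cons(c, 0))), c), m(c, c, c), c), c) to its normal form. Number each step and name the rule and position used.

c

1. m(m(c, m(cons(c, cons(cons(c, p(a)), 0)), c, cons(0, cons(0, 0))), c), m(m(c, m(cons(a, cons(a, 0)), 0, cons(0, cons(c, 0))), c), m(c, c, c), c), c)  →  m(c, m(m(c, m(cons(a, cons(a, 0)), 0, cons(0, cons(c, 0))), c), m(c, c, c), c), c)   [R1 at 1]
2. m(c, m(m(c, m(cons(a, cons(a, 0)), 0, cons(0, cons(c, 0))), c), m(c, c, c), c), c)  →  c   [R1 at ε]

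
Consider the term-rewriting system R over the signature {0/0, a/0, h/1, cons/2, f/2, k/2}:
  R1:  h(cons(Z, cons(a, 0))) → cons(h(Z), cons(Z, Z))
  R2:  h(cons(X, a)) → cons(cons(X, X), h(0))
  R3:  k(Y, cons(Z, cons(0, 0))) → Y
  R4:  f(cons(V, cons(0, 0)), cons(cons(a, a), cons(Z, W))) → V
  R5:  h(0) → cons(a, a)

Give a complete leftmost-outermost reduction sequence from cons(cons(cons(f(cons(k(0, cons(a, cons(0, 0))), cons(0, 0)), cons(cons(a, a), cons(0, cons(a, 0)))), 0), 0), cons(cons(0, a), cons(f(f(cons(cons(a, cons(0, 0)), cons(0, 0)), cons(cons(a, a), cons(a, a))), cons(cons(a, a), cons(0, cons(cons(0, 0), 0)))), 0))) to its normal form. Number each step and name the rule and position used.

1. cons(cons(cons(f(cons(k(0, cons(a, cons(0, 0))), cons(0, 0)), cons(cons(a, a), cons(0, cons(a, 0)))), 0), 0), cons(cons(0, a), cons(f(f(cons(cons(a, cons(0, 0)), cons(0, 0)), cons(cons(a, a), cons(a, a))), cons(cons(a, a), cons(0, cons(cons(0, 0), 0)))), 0)))  →  cons(cons(cons(k(0, cons(a, cons(0, 0))), 0), 0), cons(cons(0, a), cons(f(f(cons(cons(a, cons(0, 0)), cons(0, 0)), cons(cons(a, a), cons(a, a))), cons(cons(a, a), cons(0, cons(cons(0, 0), 0)))), 0)))   [R4 at 1.1.1]
2. cons(cons(cons(k(0, cons(a, cons(0, 0))), 0), 0), cons(cons(0, a), cons(f(f(cons(cons(a, cons(0, 0)), cons(0, 0)), cons(cons(a, a), cons(a, a))), cons(cons(a, a), cons(0, cons(cons(0, 0), 0)))), 0)))  →  cons(cons(cons(0, 0), 0), cons(cons(0, a), cons(f(f(cons(cons(a, cons(0, 0)), cons(0, 0)), cons(cons(a, a), cons(a, a))), cons(cons(a, a), cons(0, cons(cons(0, 0), 0)))), 0)))   [R3 at 1.1.1]
3. cons(cons(cons(0, 0), 0), cons(cons(0, a), cons(f(f(cons(cons(a, cons(0, 0)), cons(0, 0)), cons(cons(a, a), cons(a, a))), cons(cons(a, a), cons(0, cons(cons(0, 0), 0)))), 0)))  →  cons(cons(cons(0, 0), 0), cons(cons(0, a), cons(f(cons(a, cons(0, 0)), cons(cons(a, a), cons(0, cons(cons(0, 0), 0)))), 0)))   [R4 at 2.2.1.1]
4. cons(cons(cons(0, 0), 0), cons(cons(0, a), cons(f(cons(a, cons(0, 0)), cons(cons(a, a), cons(0, cons(cons(0, 0), 0)))), 0)))  →  cons(cons(cons(0, 0), 0), cons(cons(0, a), cons(a, 0)))   [R4 at 2.2.1]

cons(cons(cons(0, 0), 0), cons(cons(0, a), cons(a, 0)))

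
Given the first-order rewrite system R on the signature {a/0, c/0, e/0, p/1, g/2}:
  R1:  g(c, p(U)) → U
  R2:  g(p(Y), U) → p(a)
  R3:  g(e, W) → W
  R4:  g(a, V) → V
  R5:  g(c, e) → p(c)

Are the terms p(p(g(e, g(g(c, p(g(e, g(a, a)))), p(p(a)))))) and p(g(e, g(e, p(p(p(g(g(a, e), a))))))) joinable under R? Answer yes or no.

yes — NF(t₁) = p(p(p(p(a)))), NF(t₂) = p(p(p(p(a))))

Reduce t₁ = p(p(g(e, g(g(c, p(g(e, g(a, a)))), p(p(a)))))):
1. p(p(g(e, g(g(c, p(g(e, g(a, a)))), p(p(a))))))  →  p(p(g(g(c, p(g(e, g(a, a)))), p(p(a)))))   [R3 at 1.1]
2. p(p(g(g(c, p(g(e, g(a, a)))), p(p(a)))))  →  p(p(g(g(e, g(a, a)), p(p(a)))))   [R1 at 1.1.1]
3. p(p(g(g(e, g(a, a)), p(p(a)))))  →  p(p(g(g(a, a), p(p(a)))))   [R3 at 1.1.1]
4. p(p(g(g(a, a), p(p(a)))))  →  p(p(g(a, p(p(a)))))   [R4 at 1.1.1]
5. p(p(g(a, p(p(a)))))  →  p(p(p(p(a))))   [R4 at 1.1]

Reduce t₂ = p(g(e, g(e, p(p(p(g(g(a, e), a))))))):
1. p(g(e, g(e, p(p(p(g(g(a, e), a)))))))  →  p(g(e, p(p(p(g(g(a, e), a))))))   [R3 at 1]
2. p(g(e, p(p(p(g(g(a, e), a))))))  →  p(p(p(p(g(g(a, e), a)))))   [R3 at 1]
3. p(p(p(p(g(g(a, e), a)))))  →  p(p(p(p(g(e, a)))))   [R4 at 1.1.1.1.1]
4. p(p(p(p(g(e, a)))))  →  p(p(p(p(a))))   [R3 at 1.1.1.1]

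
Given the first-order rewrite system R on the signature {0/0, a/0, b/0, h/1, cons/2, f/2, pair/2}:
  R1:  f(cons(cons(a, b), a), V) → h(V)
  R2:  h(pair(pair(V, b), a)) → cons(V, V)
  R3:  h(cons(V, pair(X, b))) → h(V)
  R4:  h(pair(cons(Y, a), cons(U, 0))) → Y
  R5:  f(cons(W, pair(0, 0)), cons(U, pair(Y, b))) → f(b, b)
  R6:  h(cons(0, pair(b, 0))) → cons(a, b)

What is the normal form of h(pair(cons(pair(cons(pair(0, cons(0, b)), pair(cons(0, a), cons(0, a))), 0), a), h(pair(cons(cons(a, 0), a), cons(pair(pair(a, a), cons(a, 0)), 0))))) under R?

pair(cons(pair(0, cons(0, b)), pair(cons(0, a), cons(0, a))), 0)

1. h(pair(cons(pair(cons(pair(0, cons(0, b)), pair(cons(0, a), cons(0, a))), 0), a), h(pair(cons(cons(a, 0), a), cons(pair(pair(a, a), cons(a, 0)), 0)))))  →  h(pair(cons(pair(cons(pair(0, cons(0, b)), pair(cons(0, a), cons(0, a))), 0), a), cons(a, 0)))   [R4 at 1.2]
2. h(pair(cons(pair(cons(pair(0, cons(0, b)), pair(cons(0, a), cons(0, a))), 0), a), cons(a, 0)))  →  pair(cons(pair(0, cons(0, b)), pair(cons(0, a), cons(0, a))), 0)   [R4 at ε]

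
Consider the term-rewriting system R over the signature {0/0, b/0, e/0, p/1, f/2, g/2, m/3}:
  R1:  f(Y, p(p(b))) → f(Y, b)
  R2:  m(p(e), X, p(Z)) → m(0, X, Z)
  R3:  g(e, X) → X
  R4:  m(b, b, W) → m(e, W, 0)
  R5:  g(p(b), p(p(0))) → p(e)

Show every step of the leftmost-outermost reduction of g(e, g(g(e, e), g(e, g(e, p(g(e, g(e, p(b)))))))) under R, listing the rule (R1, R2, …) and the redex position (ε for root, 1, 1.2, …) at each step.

p(p(b))

1. g(e, g(g(e, e), g(e, g(e, p(g(e, g(e, p(b))))))))  →  g(g(e, e), g(e, g(e, p(g(e, g(e, p(b)))))))   [R3 at ε]
2. g(g(e, e), g(e, g(e, p(g(e, g(e, p(b)))))))  →  g(e, g(e, g(e, p(g(e, g(e, p(b)))))))   [R3 at 1]
3. g(e, g(e, g(e, p(g(e, g(e, p(b)))))))  →  g(e, g(e, p(g(e, g(e, p(b))))))   [R3 at ε]
4. g(e, g(e, p(g(e, g(e, p(b))))))  →  g(e, p(g(e, g(e, p(b)))))   [R3 at ε]
5. g(e, p(g(e, g(e, p(b)))))  →  p(g(e, g(e, p(b))))   [R3 at ε]
6. p(g(e, g(e, p(b))))  →  p(g(e, p(b)))   [R3 at 1]
7. p(g(e, p(b)))  →  p(p(b))   [R3 at 1]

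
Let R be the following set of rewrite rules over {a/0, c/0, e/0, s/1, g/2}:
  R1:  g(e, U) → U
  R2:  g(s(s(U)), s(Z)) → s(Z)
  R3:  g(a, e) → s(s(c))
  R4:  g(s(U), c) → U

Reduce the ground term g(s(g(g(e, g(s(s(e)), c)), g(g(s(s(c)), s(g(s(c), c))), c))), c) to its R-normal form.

1. g(s(g(g(e, g(s(s(e)), c)), g(g(s(s(c)), s(g(s(c), c))), c))), c)  →  g(g(e, g(s(s(e)), c)), g(g(s(s(c)), s(g(s(c), c))), c))   [R4 at ε]
2. g(g(e, g(s(s(e)), c)), g(g(s(s(c)), s(g(s(c), c))), c))  →  g(g(s(s(e)), c), g(g(s(s(c)), s(g(s(c), c))), c))   [R1 at 1]
3. g(g(s(s(e)), c), g(g(s(s(c)), s(g(s(c), c))), c))  →  g(s(e), g(g(s(s(c)), s(g(s(c), c))), c))   [R4 at 1]
4. g(s(e), g(g(s(s(c)), s(g(s(c), c))), c))  →  g(s(e), g(s(g(s(c), c)), c))   [R2 at 2.1]
5. g(s(e), g(s(g(s(c), c)), c))  →  g(s(e), g(s(c), c))   [R4 at 2]
6. g(s(e), g(s(c), c))  →  g(s(e), c)   [R4 at 2]
7. g(s(e), c)  →  e   [R4 at ε]

e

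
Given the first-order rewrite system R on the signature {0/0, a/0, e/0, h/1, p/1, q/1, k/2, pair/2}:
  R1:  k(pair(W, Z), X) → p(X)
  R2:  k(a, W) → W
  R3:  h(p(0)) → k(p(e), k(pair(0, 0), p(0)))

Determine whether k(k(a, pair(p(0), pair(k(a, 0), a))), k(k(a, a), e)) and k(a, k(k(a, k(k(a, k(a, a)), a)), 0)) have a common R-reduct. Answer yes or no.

no — NF(t₁) = p(e), NF(t₂) = 0

Reduce t₁ = k(k(a, pair(p(0), pair(k(a, 0), a))), k(k(a, a), e)):
1. k(k(a, pair(p(0), pair(k(a, 0), a))), k(k(a, a), e))  →  k(pair(p(0), pair(k(a, 0), a)), k(k(a, a), e))   [R2 at 1]
2. k(pair(p(0), pair(k(a, 0), a)), k(k(a, a), e))  →  p(k(k(a, a), e))   [R1 at ε]
3. p(k(k(a, a), e))  →  p(k(a, e))   [R2 at 1.1]
4. p(k(a, e))  →  p(e)   [R2 at 1]

Reduce t₂ = k(a, k(k(a, k(k(a, k(a, a)), a)), 0)):
1. k(a, k(k(a, k(k(a, k(a, a)), a)), 0))  →  k(k(a, k(k(a, k(a, a)), a)), 0)   [R2 at ε]
2. k(k(a, k(k(a, k(a, a)), a)), 0)  →  k(k(k(a, k(a, a)), a), 0)   [R2 at 1]
3. k(k(k(a, k(a, a)), a), 0)  →  k(k(k(a, a), a), 0)   [R2 at 1.1]
4. k(k(k(a, a), a), 0)  →  k(k(a, a), 0)   [R2 at 1.1]
5. k(k(a, a), 0)  →  k(a, 0)   [R2 at 1]
6. k(a, 0)  →  0   [R2 at ε]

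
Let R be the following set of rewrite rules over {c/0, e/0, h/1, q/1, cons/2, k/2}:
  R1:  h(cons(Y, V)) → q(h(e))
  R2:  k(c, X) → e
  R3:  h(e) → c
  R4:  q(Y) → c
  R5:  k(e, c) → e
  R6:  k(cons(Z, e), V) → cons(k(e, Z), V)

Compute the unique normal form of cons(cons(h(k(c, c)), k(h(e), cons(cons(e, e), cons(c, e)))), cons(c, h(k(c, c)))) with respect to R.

1. cons(cons(h(k(c, c)), k(h(e), cons(cons(e, e), cons(c, e)))), cons(c, h(k(c, c))))  →  cons(cons(h(e), k(h(e), cons(cons(e, e), cons(c, e)))), cons(c, h(k(c, c))))   [R2 at 1.1.1]
2. cons(cons(h(e), k(h(e), cons(cons(e, e), cons(c, e)))), cons(c, h(k(c, c))))  →  cons(cons(c, k(h(e), cons(cons(e, e), cons(c, e)))), cons(c, h(k(c, c))))   [R3 at 1.1]
3. cons(cons(c, k(h(e), cons(cons(e, e), cons(c, e)))), cons(c, h(k(c, c))))  →  cons(cons(c, k(c, cons(cons(e, e), cons(c, e)))), cons(c, h(k(c, c))))   [R3 at 1.2.1]
4. cons(cons(c, k(c, cons(cons(e, e), cons(c, e)))), cons(c, h(k(c, c))))  →  cons(cons(c, e), cons(c, h(k(c, c))))   [R2 at 1.2]
5. cons(cons(c, e), cons(c, h(k(c, c))))  →  cons(cons(c, e), cons(c, h(e)))   [R2 at 2.2.1]
6. cons(cons(c, e), cons(c, h(e)))  →  cons(cons(c, e), cons(c, c))   [R3 at 2.2]

cons(cons(c, e), cons(c, c))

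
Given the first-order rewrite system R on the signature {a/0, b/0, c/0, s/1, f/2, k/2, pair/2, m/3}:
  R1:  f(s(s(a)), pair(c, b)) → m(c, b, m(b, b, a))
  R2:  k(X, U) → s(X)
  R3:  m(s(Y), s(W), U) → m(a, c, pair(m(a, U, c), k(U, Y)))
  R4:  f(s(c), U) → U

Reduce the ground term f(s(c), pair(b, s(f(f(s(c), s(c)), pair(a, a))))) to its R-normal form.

pair(b, s(pair(a, a)))

1. f(s(c), pair(b, s(f(f(s(c), s(c)), pair(a, a)))))  →  pair(b, s(f(f(s(c), s(c)), pair(a, a))))   [R4 at ε]
2. pair(b, s(f(f(s(c), s(c)), pair(a, a))))  →  pair(b, s(f(s(c), pair(a, a))))   [R4 at 2.1.1]
3. pair(b, s(f(s(c), pair(a, a))))  →  pair(b, s(pair(a, a)))   [R4 at 2.1]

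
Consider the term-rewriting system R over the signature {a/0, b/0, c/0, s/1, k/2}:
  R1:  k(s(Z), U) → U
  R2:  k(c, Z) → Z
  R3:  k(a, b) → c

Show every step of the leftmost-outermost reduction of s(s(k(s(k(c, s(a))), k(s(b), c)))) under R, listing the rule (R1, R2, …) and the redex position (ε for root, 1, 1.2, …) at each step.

1. s(s(k(s(k(c, s(a))), k(s(b), c))))  →  s(s(k(s(b), c)))   [R1 at 1.1]
2. s(s(k(s(b), c)))  →  s(s(c))   [R1 at 1.1]

s(s(c))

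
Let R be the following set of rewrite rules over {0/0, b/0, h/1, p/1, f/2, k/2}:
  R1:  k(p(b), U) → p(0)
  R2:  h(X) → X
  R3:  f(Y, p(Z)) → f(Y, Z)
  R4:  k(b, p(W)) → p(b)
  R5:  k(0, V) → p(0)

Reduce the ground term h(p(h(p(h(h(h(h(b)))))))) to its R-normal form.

1. h(p(h(p(h(h(h(h(b))))))))  →  p(h(p(h(h(h(h(b)))))))   [R2 at ε]
2. p(h(p(h(h(h(h(b)))))))  →  p(p(h(h(h(h(b))))))   [R2 at 1]
3. p(p(h(h(h(h(b))))))  →  p(p(h(h(h(b)))))   [R2 at 1.1]
4. p(p(h(h(h(b)))))  →  p(p(h(h(b))))   [R2 at 1.1]
5. p(p(h(h(b))))  →  p(p(h(b)))   [R2 at 1.1]
6. p(p(h(b)))  →  p(p(b))   [R2 at 1.1]

p(p(b))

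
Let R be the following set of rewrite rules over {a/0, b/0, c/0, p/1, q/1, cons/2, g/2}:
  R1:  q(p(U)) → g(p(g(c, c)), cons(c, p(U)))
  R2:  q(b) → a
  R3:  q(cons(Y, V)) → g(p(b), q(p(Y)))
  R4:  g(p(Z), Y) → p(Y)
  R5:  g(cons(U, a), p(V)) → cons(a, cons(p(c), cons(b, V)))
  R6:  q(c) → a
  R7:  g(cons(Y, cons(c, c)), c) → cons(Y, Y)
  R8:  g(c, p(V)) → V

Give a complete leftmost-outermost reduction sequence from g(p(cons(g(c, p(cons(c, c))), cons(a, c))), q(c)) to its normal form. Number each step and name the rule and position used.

p(a)

1. g(p(cons(g(c, p(cons(c, c))), cons(a, c))), q(c))  →  p(q(c))   [R4 at ε]
2. p(q(c))  →  p(a)   [R6 at 1]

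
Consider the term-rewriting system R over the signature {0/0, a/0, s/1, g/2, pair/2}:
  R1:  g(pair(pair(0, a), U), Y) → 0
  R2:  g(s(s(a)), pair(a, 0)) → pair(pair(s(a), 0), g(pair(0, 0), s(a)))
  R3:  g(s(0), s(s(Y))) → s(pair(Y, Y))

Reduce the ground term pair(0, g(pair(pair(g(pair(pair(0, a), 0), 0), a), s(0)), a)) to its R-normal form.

pair(0, 0)

1. pair(0, g(pair(pair(g(pair(pair(0, a), 0), 0), a), s(0)), a))  →  pair(0, g(pair(pair(0, a), s(0)), a))   [R1 at 2.1.1.1]
2. pair(0, g(pair(pair(0, a), s(0)), a))  →  pair(0, 0)   [R1 at 2]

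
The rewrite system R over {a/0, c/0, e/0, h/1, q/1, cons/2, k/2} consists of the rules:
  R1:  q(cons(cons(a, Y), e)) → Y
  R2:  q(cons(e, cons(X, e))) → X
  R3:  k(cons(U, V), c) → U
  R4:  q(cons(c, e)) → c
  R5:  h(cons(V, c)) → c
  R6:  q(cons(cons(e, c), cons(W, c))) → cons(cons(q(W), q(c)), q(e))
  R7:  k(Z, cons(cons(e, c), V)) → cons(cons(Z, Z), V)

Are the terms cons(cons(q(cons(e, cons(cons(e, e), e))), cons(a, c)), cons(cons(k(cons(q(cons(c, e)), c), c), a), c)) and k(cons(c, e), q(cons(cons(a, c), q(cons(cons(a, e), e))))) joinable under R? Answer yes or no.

Reduce t₁ = cons(cons(q(cons(e, cons(cons(e, e), e))), cons(a, c)), cons(cons(k(cons(q(cons(c, e)), c), c), a), c)):
1. cons(cons(q(cons(e, cons(cons(e, e), e))), cons(a, c)), cons(cons(k(cons(q(cons(c, e)), c), c), a), c))  →  cons(cons(cons(e, e), cons(a, c)), cons(cons(k(cons(q(cons(c, e)), c), c), a), c))   [R2 at 1.1]
2. cons(cons(cons(e, e), cons(a, c)), cons(cons(k(cons(q(cons(c, e)), c), c), a), c))  →  cons(cons(cons(e, e), cons(a, c)), cons(cons(q(cons(c, e)), a), c))   [R3 at 2.1.1]
3. cons(cons(cons(e, e), cons(a, c)), cons(cons(q(cons(c, e)), a), c))  →  cons(cons(cons(e, e), cons(a, c)), cons(cons(c, a), c))   [R4 at 2.1.1]

Reduce t₂ = k(cons(c, e), q(cons(cons(a, c), q(cons(cons(a, e), e))))):
1. k(cons(c, e), q(cons(cons(a, c), q(cons(cons(a, e), e)))))  →  k(cons(c, e), q(cons(cons(a, c), e)))   [R1 at 2.1.2]
2. k(cons(c, e), q(cons(cons(a, c), e)))  →  k(cons(c, e), c)   [R1 at 2]
3. k(cons(c, e), c)  →  c   [R3 at ε]

no — NF(t₁) = cons(cons(cons(e, e), cons(a, c)), cons(cons(c, a), c)), NF(t₂) = c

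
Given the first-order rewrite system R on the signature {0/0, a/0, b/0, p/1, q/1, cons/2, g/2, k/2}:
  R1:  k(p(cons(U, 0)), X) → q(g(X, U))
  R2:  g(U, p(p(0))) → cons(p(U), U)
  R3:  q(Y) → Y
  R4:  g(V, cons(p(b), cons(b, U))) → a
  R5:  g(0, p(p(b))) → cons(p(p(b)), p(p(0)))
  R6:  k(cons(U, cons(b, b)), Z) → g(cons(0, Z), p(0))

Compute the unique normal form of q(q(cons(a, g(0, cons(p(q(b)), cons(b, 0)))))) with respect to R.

1. q(q(cons(a, g(0, cons(p(q(b)), cons(b, 0))))))  →  q(cons(a, g(0, cons(p(q(b)), cons(b, 0)))))   [R3 at ε]
2. q(cons(a, g(0, cons(p(q(b)), cons(b, 0)))))  →  cons(a, g(0, cons(p(q(b)), cons(b, 0))))   [R3 at ε]
3. cons(a, g(0, cons(p(q(b)), cons(b, 0))))  →  cons(a, g(0, cons(p(b), cons(b, 0))))   [R3 at 2.2.1.1]
4. cons(a, g(0, cons(p(b), cons(b, 0))))  →  cons(a, a)   [R4 at 2]

cons(a, a)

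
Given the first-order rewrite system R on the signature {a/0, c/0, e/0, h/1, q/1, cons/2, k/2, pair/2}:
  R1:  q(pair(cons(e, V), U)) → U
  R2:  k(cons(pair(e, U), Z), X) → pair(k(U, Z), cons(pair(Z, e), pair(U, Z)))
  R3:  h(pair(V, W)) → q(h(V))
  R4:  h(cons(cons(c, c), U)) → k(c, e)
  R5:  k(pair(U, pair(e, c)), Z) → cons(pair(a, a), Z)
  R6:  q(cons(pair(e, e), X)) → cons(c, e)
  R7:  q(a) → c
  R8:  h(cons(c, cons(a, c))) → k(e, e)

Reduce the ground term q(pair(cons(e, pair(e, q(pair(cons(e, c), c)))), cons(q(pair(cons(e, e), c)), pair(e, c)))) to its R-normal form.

cons(c, pair(e, c))

1. q(pair(cons(e, pair(e, q(pair(cons(e, c), c)))), cons(q(pair(cons(e, e), c)), pair(e, c))))  →  cons(q(pair(cons(e, e), c)), pair(e, c))   [R1 at ε]
2. cons(q(pair(cons(e, e), c)), pair(e, c))  →  cons(c, pair(e, c))   [R1 at 1]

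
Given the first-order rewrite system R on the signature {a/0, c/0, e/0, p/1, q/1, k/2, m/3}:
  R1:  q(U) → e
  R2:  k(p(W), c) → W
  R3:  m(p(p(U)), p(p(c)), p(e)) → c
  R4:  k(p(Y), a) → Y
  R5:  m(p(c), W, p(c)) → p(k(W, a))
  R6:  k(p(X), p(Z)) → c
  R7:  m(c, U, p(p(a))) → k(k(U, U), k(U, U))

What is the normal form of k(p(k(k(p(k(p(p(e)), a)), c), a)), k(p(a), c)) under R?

e

1. k(p(k(k(p(k(p(p(e)), a)), c), a)), k(p(a), c))  →  k(p(k(k(p(p(e)), a), a)), k(p(a), c))   [R2 at 1.1.1]
2. k(p(k(k(p(p(e)), a), a)), k(p(a), c))  →  k(p(k(p(e), a)), k(p(a), c))   [R4 at 1.1.1]
3. k(p(k(p(e), a)), k(p(a), c))  →  k(p(e), k(p(a), c))   [R4 at 1.1]
4. k(p(e), k(p(a), c))  →  k(p(e), a)   [R2 at 2]
5. k(p(e), a)  →  e   [R4 at ε]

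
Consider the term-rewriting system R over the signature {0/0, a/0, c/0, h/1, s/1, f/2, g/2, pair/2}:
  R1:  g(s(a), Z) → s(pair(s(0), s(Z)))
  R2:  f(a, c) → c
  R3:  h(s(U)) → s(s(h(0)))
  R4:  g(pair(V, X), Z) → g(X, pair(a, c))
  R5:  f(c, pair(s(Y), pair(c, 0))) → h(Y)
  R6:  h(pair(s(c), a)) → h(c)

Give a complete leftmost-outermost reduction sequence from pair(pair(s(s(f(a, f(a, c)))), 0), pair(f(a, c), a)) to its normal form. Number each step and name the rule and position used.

pair(pair(s(s(c)), 0), pair(c, a))

1. pair(pair(s(s(f(a, f(a, c)))), 0), pair(f(a, c), a))  →  pair(pair(s(s(f(a, c))), 0), pair(f(a, c), a))   [R2 at 1.1.1.1.2]
2. pair(pair(s(s(f(a, c))), 0), pair(f(a, c), a))  →  pair(pair(s(s(c)), 0), pair(f(a, c), a))   [R2 at 1.1.1.1]
3. pair(pair(s(s(c)), 0), pair(f(a, c), a))  →  pair(pair(s(s(c)), 0), pair(c, a))   [R2 at 2.1]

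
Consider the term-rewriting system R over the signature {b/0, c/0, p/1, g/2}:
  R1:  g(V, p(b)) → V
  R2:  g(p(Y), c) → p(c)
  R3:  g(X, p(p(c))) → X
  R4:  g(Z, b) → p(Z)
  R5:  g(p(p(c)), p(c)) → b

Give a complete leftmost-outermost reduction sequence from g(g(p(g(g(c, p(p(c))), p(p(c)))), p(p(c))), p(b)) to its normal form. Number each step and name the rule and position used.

p(c)

1. g(g(p(g(g(c, p(p(c))), p(p(c)))), p(p(c))), p(b))  →  g(p(g(g(c, p(p(c))), p(p(c)))), p(p(c)))   [R1 at ε]
2. g(p(g(g(c, p(p(c))), p(p(c)))), p(p(c)))  →  p(g(g(c, p(p(c))), p(p(c))))   [R3 at ε]
3. p(g(g(c, p(p(c))), p(p(c))))  →  p(g(c, p(p(c))))   [R3 at 1]
4. p(g(c, p(p(c))))  →  p(c)   [R3 at 1]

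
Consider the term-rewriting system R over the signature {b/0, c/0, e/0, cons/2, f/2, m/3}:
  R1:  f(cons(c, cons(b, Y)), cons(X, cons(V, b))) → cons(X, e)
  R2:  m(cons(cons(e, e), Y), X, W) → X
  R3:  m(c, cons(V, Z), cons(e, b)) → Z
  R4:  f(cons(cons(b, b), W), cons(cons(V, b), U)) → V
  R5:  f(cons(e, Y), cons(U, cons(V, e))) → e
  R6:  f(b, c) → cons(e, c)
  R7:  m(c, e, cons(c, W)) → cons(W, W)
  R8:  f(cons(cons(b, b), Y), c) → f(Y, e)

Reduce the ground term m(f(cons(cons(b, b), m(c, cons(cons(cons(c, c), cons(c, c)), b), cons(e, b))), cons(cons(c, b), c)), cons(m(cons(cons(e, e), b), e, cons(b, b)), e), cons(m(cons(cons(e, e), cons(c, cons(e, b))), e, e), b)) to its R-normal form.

1. m(f(cons(cons(b, b), m(c, cons(cons(cons(c, c), cons(c, c)), b), cons(e, b))), cons(cons(c, b), c)), cons(m(cons(cons(e, e), b), e, cons(b, b)), e), cons(m(cons(cons(e, e), cons(c, cons(e, b))), e, e), b))  →  m(c, cons(m(cons(cons(e, e), b), e, cons(b, b)), e), cons(m(cons(cons(e, e), cons(c, cons(e, b))), e, e), b))   [R4 at 1]
2. m(c, cons(m(cons(cons(e, e), b), e, cons(b, b)), e), cons(m(cons(cons(e, e), cons(c, cons(e, b))), e, e), b))  →  m(c, cons(e, e), cons(m(cons(cons(e, e), cons(c, cons(e, b))), e, e), b))   [R2 at 2.1]
3. m(c, cons(e, e), cons(m(cons(cons(e, e), cons(c, cons(e, b))), e, e), b))  →  m(c, cons(e, e), cons(e, b))   [R2 at 3.1]
4. m(c, cons(e, e), cons(e, b))  →  e   [R3 at ε]

e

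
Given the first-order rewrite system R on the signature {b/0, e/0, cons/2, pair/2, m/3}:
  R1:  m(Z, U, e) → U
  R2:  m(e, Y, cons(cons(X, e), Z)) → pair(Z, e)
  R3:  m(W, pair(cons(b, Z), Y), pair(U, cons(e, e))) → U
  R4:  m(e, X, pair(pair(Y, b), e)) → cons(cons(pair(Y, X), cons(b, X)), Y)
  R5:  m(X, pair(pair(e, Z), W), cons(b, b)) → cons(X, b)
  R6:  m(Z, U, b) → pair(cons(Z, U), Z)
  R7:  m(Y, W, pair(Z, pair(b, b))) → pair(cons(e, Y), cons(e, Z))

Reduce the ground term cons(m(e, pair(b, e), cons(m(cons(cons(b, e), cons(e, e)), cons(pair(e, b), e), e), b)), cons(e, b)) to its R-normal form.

1. cons(m(e, pair(b, e), cons(m(cons(cons(b, e), cons(e, e)), cons(pair(e, b), e), e), b)), cons(e, b))  →  cons(m(e, pair(b, e), cons(cons(pair(e, b), e), b)), cons(e, b))   [R1 at 1.3.1]
2. cons(m(e, pair(b, e), cons(cons(pair(e, b), e), b)), cons(e, b))  →  cons(pair(b, e), cons(e, b))   [R2 at 1]

cons(pair(b, e), cons(e, b))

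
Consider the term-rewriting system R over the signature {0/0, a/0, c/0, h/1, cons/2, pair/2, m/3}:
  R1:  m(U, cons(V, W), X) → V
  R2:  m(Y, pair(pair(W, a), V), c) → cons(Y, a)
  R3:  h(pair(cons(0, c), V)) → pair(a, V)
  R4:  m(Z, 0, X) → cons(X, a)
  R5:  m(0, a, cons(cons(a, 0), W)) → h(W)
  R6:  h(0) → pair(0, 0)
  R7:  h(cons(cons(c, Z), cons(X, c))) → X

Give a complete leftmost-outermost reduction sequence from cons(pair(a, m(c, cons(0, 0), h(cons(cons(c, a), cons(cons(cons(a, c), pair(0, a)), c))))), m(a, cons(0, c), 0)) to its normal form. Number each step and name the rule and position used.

cons(pair(a, 0), 0)

1. cons(pair(a, m(c, cons(0, 0), h(cons(cons(c, a), cons(cons(cons(a, c), pair(0, a)), c))))), m(a, cons(0, c), 0))  →  cons(pair(a, 0), m(a, cons(0, c), 0))   [R1 at 1.2]
2. cons(pair(a, 0), m(a, cons(0, c), 0))  →  cons(pair(a, 0), 0)   [R1 at 2]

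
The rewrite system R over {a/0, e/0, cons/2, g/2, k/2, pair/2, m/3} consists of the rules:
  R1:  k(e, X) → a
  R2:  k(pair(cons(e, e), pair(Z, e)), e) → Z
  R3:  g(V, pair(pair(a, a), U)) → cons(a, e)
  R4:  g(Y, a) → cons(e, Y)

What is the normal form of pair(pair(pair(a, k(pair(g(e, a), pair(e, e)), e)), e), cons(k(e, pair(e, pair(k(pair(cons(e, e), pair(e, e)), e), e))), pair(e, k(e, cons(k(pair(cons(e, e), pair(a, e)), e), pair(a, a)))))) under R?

pair(pair(pair(a, e), e), cons(a, pair(e, a)))

1. pair(pair(pair(a, k(pair(g(e, a), pair(e, e)), e)), e), cons(k(e, pair(e, pair(k(pair(cons(e, e), pair(e, e)), e), e))), pair(e, k(e, cons(k(pair(cons(e, e), pair(a, e)), e), pair(a, a))))))  →  pair(pair(pair(a, k(pair(cons(e, e), pair(e, e)), e)), e), cons(k(e, pair(e, pair(k(pair(cons(e, e), pair(e, e)), e), e))), pair(e, k(e, cons(k(pair(cons(e, e), pair(a, e)), e), pair(a, a))))))   [R4 at 1.1.2.1.1]
2. pair(pair(pair(a, k(pair(cons(e, e), pair(e, e)), e)), e), cons(k(e, pair(e, pair(k(pair(cons(e, e), pair(e, e)), e), e))), pair(e, k(e, cons(k(pair(cons(e, e), pair(a, e)), e), pair(a, a))))))  →  pair(pair(pair(a, e), e), cons(k(e, pair(e, pair(k(pair(cons(e, e), pair(e, e)), e), e))), pair(e, k(e, cons(k(pair(cons(e, e), pair(a, e)), e), pair(a, a))))))   [R2 at 1.1.2]
3. pair(pair(pair(a, e), e), cons(k(e, pair(e, pair(k(pair(cons(e, e), pair(e, e)), e), e))), pair(e, k(e, cons(k(pair(cons(e, e), pair(a, e)), e), pair(a, a))))))  →  pair(pair(pair(a, e), e), cons(a, pair(e, k(e, cons(k(pair(cons(e, e), pair(a, e)), e), pair(a, a))))))   [R1 at 2.1]
4. pair(pair(pair(a, e), e), cons(a, pair(e, k(e, cons(k(pair(cons(e, e), pair(a, e)), e), pair(a, a))))))  →  pair(pair(pair(a, e), e), cons(a, pair(e, a)))   [R1 at 2.2.2]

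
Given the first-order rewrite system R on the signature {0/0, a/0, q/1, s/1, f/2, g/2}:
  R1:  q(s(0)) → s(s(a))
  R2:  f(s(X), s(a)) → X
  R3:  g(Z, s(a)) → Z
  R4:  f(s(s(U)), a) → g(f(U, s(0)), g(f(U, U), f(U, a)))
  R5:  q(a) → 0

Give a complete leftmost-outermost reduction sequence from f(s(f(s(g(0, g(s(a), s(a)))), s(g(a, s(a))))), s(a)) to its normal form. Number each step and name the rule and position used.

0

1. f(s(f(s(g(0, g(s(a), s(a)))), s(g(a, s(a))))), s(a))  →  f(s(g(0, g(s(a), s(a)))), s(g(a, s(a))))   [R2 at ε]
2. f(s(g(0, g(s(a), s(a)))), s(g(a, s(a))))  →  f(s(g(0, s(a))), s(g(a, s(a))))   [R3 at 1.1.2]
3. f(s(g(0, s(a))), s(g(a, s(a))))  →  f(s(0), s(g(a, s(a))))   [R3 at 1.1]
4. f(s(0), s(g(a, s(a))))  →  f(s(0), s(a))   [R3 at 2.1]
5. f(s(0), s(a))  →  0   [R2 at ε]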